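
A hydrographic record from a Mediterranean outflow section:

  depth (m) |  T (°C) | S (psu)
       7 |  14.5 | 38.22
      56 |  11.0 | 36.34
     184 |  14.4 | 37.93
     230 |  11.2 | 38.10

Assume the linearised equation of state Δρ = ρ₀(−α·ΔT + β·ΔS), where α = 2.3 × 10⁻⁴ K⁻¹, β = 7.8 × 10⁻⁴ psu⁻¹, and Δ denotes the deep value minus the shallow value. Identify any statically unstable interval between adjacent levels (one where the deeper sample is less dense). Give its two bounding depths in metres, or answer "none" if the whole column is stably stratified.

Evaluate Δρ/ρ₀ = −αΔT + βΔS across each adjacent pair:
  7–56 m: −αΔT+βΔS = −(2.3 × 10⁻⁴)(-3.5)+(7.8 × 10⁻⁴)(-1.88) = -6.6 × 10⁻⁴ → UNSTABLE
  56–184 m: −αΔT+βΔS = −(2.3 × 10⁻⁴)(+3.4)+(7.8 × 10⁻⁴)(+1.59) = 4.6 × 10⁻⁴ → stable
  184–230 m: −αΔT+βΔS = −(2.3 × 10⁻⁴)(-3.2)+(7.8 × 10⁻⁴)(+0.17) = 8.7 × 10⁻⁴ → stable
The 7–56 m interval has Δρ < 0: lighter water underlies denser water.

7–56 m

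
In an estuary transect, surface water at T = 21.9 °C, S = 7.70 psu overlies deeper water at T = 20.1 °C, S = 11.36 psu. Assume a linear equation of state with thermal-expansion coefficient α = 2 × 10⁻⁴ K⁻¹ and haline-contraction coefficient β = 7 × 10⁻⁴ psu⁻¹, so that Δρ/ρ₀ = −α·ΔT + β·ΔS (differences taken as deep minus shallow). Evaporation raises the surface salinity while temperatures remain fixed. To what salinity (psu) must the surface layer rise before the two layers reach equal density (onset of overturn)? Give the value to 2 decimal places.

11.87 psu

Neutral buoyancy requires −α(T_deep − T_surf) + β(S_deep − S_surf′) = 0.
S_surf′ = S_deep − (α/β)·ΔT = 11.36 − (2 × 10⁻⁴/7 × 10⁻⁴)·(-1.8) = 11.8743 psu.
Increase required: 11.8743 − 7.70 = 4.1743 psu.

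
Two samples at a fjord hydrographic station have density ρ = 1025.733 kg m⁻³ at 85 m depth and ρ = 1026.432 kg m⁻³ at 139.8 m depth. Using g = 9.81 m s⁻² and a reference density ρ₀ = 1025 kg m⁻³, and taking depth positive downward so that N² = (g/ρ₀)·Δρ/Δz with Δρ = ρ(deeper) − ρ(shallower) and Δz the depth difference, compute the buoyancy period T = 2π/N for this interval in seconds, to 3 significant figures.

569 s

Δρ = 1026.432 − 1025.733 = 0.699 kg m⁻³ over Δz = 139.8 − 85 = 54.8 m.
N² = (9.81/1025) × (0.699/54.8) = 1.2208 × 10⁻⁴ s⁻².
N = √(1.2208 × 10⁻⁴) = 0.011049 rad s⁻¹, so T = 2π/N = 568.67 s ≈ 569 s.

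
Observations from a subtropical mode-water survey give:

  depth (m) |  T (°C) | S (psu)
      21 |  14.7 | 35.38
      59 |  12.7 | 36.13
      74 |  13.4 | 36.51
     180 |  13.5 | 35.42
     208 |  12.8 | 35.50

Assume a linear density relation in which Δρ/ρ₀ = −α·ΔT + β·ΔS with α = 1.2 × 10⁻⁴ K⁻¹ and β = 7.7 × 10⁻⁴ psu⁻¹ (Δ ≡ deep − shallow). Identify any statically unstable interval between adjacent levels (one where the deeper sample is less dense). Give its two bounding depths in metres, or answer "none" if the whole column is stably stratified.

74–180 m

Evaluate Δρ/ρ₀ = −αΔT + βΔS across each adjacent pair:
  21–59 m: −αΔT+βΔS = −(1.2 × 10⁻⁴)(-2.0)+(7.7 × 10⁻⁴)(+0.75) = 8.2 × 10⁻⁴ → stable
  59–74 m: −αΔT+βΔS = −(1.2 × 10⁻⁴)(+0.7)+(7.7 × 10⁻⁴)(+0.38) = 2.1 × 10⁻⁴ → stable
  74–180 m: −αΔT+βΔS = −(1.2 × 10⁻⁴)(+0.1)+(7.7 × 10⁻⁴)(-1.09) = -8.5 × 10⁻⁴ → UNSTABLE
  180–208 m: −αΔT+βΔS = −(1.2 × 10⁻⁴)(-0.7)+(7.7 × 10⁻⁴)(+0.08) = 1.5 × 10⁻⁴ → stable
The 74–180 m interval has Δρ < 0: lighter water underlies denser water.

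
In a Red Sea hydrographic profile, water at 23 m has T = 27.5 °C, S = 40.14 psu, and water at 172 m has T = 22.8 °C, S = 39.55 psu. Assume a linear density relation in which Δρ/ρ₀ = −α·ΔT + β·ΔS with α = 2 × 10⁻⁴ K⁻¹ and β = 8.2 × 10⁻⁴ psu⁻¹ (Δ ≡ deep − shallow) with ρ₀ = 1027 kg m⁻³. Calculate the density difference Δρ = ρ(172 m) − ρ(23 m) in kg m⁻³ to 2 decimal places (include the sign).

ΔT = -4.7 K, ΔS = -0.59 psu (deep − shallow).
Δρ/ρ₀ = −(2 × 10⁻⁴)(-4.7) + (8.2 × 10⁻⁴)(-0.59) = 4.562 × 10⁻⁴.
Δρ = 1027 × (4.562 × 10⁻⁴) = +0.47 kg m⁻³.
Positive Δρ: denser below, stable.

+0.47 kg m⁻³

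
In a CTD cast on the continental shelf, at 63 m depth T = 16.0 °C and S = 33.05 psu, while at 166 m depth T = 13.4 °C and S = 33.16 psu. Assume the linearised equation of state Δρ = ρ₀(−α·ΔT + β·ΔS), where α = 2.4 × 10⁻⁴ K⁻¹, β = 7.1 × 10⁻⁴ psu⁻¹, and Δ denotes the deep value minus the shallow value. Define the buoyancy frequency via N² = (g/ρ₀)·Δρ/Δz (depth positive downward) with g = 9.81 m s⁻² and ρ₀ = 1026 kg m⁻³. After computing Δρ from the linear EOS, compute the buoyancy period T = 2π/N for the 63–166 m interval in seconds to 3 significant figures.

ΔT = -2.6 K, ΔS = +0.11 psu (deep − shallow).
Δρ/ρ₀ = −αΔT + βΔS = 6.24 × 10⁻⁴ + 7.81 × 10⁻⁵ = 7.021 × 10⁻⁴, so Δρ ≈ 0.7204 kg m⁻³.
N² = (g/ρ₀)·Δρ/Δz = g·(Δρ/ρ₀)/Δz = 9.81 × 7.021 × 10⁻⁴ / 103 = 6.6870 × 10⁻⁵ s⁻².
N = √(6.6870 × 10⁻⁵) = 8.1774 × 10⁻³ rad s⁻¹ → T = 2π/N = 768.36 s ≈ 768 s.

768 s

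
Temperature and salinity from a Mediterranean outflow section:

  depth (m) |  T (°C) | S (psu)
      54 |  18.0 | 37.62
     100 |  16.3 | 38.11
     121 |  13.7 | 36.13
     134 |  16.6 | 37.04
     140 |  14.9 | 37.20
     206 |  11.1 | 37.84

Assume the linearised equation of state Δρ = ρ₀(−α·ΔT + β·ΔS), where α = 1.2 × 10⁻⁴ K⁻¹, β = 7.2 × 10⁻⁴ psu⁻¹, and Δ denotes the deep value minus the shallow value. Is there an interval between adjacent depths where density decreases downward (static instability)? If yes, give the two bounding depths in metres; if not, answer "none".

Evaluate Δρ/ρ₀ = −αΔT + βΔS across each adjacent pair:
  54–100 m: −αΔT+βΔS = −(1.2 × 10⁻⁴)(-1.7)+(7.2 × 10⁻⁴)(+0.49) = 5.6 × 10⁻⁴ → stable
  100–121 m: −αΔT+βΔS = −(1.2 × 10⁻⁴)(-2.6)+(7.2 × 10⁻⁴)(-1.98) = -1.1 × 10⁻³ → UNSTABLE
  121–134 m: −αΔT+βΔS = −(1.2 × 10⁻⁴)(+2.9)+(7.2 × 10⁻⁴)(+0.91) = 3.1 × 10⁻⁴ → stable
  134–140 m: −αΔT+βΔS = −(1.2 × 10⁻⁴)(-1.7)+(7.2 × 10⁻⁴)(+0.16) = 3.2 × 10⁻⁴ → stable
  140–206 m: −αΔT+βΔS = −(1.2 × 10⁻⁴)(-3.8)+(7.2 × 10⁻⁴)(+0.64) = 9.2 × 10⁻⁴ → stable
The 100–121 m interval has Δρ < 0: lighter water underlies denser water.

100–121 m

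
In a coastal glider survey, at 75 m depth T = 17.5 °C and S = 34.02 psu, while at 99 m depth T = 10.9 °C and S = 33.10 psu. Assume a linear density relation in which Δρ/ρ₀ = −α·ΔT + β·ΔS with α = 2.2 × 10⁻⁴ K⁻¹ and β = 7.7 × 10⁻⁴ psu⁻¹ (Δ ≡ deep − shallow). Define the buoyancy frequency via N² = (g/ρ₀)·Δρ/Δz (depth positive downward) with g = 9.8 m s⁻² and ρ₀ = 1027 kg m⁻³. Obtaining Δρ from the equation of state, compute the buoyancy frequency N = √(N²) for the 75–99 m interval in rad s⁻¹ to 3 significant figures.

0.0174 rad s⁻¹

ΔT = -6.6 K, ΔS = -0.92 psu (deep − shallow).
Δρ/ρ₀ = −αΔT + βΔS = 1.452 × 10⁻³ − 7.084 × 10⁻⁴ = 7.436 × 10⁻⁴, so Δρ ≈ 0.7637 kg m⁻³.
N² = (g/ρ₀)·Δρ/Δz = g·(Δρ/ρ₀)/Δz = 9.8 × 7.436 × 10⁻⁴ / 24 = 3.0364 × 10⁻⁴ s⁻².
N = √(3.0364 × 10⁻⁴) = 0.017425 rad s⁻¹ ≈ 0.0174 rad s⁻¹.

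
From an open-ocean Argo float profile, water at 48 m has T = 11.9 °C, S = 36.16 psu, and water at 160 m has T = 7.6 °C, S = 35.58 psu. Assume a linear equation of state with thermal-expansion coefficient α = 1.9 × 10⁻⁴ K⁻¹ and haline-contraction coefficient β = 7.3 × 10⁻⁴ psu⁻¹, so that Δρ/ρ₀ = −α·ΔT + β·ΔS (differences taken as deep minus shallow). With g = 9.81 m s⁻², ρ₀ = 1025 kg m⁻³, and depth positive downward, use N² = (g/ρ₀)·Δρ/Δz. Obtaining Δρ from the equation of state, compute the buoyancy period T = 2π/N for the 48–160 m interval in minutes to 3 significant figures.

ΔT = -4.3 K, ΔS = -0.58 psu (deep − shallow).
Δρ/ρ₀ = −αΔT + βΔS = 8.17 × 10⁻⁴ − 4.234 × 10⁻⁴ = 3.936 × 10⁻⁴, so Δρ ≈ 0.4034 kg m⁻³.
N² = (g/ρ₀)·Δρ/Δz = g·(Δρ/ρ₀)/Δz = 9.81 × 3.936 × 10⁻⁴ / 112 = 3.4475 × 10⁻⁵ s⁻².
N = √(3.4475 × 10⁻⁵) = 5.8715 × 10⁻³ rad s⁻¹ → T = 2π/N = 1.0701 × 10³ s = 17.835 min ≈ 17.8 min.

17.8 min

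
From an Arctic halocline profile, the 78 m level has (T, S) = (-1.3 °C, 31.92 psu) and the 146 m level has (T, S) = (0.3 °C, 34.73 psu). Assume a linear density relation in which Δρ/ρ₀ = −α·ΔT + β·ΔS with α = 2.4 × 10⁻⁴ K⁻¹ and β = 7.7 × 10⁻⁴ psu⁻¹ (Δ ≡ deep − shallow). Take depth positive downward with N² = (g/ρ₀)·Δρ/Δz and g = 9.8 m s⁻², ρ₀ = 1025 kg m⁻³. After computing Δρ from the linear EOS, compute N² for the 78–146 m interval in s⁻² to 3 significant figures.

2.56 × 10⁻⁴ s⁻²

ΔT = +1.6 K, ΔS = +2.81 psu (deep − shallow).
Δρ/ρ₀ = −αΔT + βΔS = -3.84 × 10⁻⁴ + 2.1637 × 10⁻³ = 1.7797 × 10⁻³, so Δρ ≈ 1.824 kg m⁻³.
N² = (g/ρ₀)·Δρ/Δz = g·(Δρ/ρ₀)/Δz = 9.8 × 1.7797 × 10⁻³ / 68 = 2.5649 × 10⁻⁴ s⁻² ≈ 2.56 × 10⁻⁴ s⁻².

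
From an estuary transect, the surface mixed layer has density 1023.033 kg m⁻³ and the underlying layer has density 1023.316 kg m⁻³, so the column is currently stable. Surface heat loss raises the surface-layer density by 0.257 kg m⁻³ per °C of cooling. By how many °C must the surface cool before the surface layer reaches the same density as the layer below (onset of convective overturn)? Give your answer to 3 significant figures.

Density deficit of the surface layer: 1023.316 − 1023.033 = 0.283 kg m⁻³.
Required change = 0.283 / 0.257 = 1.10 °C.

1.10 °C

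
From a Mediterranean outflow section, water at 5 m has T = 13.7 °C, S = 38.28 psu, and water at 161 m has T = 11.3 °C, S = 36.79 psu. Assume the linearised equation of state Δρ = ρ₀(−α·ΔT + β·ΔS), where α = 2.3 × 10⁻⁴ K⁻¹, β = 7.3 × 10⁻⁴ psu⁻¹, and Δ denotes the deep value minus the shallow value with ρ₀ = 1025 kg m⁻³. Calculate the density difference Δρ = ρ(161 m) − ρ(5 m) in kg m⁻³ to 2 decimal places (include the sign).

-0.55 kg m⁻³

ΔT = -2.4 K, ΔS = -1.49 psu (deep − shallow).
Δρ/ρ₀ = −(2.3 × 10⁻⁴)(-2.4) + (7.3 × 10⁻⁴)(-1.49) = -5.357 × 10⁻⁴.
Δρ = 1025 × (-5.357 × 10⁻⁴) = -0.55 kg m⁻³.
Negative Δρ: lighter below, statically unstable.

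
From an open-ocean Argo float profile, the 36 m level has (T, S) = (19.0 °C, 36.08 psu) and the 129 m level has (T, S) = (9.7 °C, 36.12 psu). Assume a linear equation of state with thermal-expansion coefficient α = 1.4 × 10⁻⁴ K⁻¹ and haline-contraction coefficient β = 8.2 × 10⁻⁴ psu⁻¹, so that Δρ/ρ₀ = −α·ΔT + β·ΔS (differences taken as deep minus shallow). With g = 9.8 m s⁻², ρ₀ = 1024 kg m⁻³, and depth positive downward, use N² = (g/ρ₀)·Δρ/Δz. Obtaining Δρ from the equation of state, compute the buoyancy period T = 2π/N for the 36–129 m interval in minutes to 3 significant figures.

ΔT = -9.3 K, ΔS = +0.04 psu (deep − shallow).
Δρ/ρ₀ = −αΔT + βΔS = 1.302 × 10⁻³ + 3.28 × 10⁻⁵ = 1.3348 × 10⁻³, so Δρ ≈ 1.367 kg m⁻³.
N² = (g/ρ₀)·Δρ/Δz = g·(Δρ/ρ₀)/Δz = 9.8 × 1.3348 × 10⁻³ / 93 = 1.4066 × 10⁻⁴ s⁻².
N = √(1.4066 × 10⁻⁴) = 0.011860 rad s⁻¹ → T = 2π/N = 529.78 s = 8.8297 min ≈ 8.83 min.

8.83 min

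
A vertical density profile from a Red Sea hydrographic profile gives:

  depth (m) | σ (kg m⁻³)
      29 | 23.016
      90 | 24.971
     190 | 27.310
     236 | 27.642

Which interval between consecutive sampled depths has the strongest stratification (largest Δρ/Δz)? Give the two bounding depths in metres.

Compute the density gradient over each adjacent pair:
  29–90 m: Δρ/Δz = 1.955/61 = 0.032 kg m⁻⁴
  90–190 m: Δρ/Δz = 2.339/100 = 0.023 kg m⁻⁴
  190–236 m: Δρ/Δz = 0.332/46 = 7.2 × 10⁻³ kg m⁻⁴
The largest gradient is in the 29–90 m interval — the pycnocline.

29–90 m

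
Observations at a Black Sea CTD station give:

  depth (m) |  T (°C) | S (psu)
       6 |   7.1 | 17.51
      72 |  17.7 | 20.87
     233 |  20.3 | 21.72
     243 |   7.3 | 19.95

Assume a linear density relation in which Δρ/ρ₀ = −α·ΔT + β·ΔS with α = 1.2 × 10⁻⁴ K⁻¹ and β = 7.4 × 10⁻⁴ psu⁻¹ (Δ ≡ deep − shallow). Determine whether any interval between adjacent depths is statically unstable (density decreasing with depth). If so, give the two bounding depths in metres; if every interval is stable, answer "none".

none

Evaluate Δρ/ρ₀ = −αΔT + βΔS across each adjacent pair:
  6–72 m: −αΔT+βΔS = −(1.2 × 10⁻⁴)(+10.6)+(7.4 × 10⁻⁴)(+3.36) = 1.2 × 10⁻³ → stable
  72–233 m: −αΔT+βΔS = −(1.2 × 10⁻⁴)(+2.6)+(7.4 × 10⁻⁴)(+0.85) = 3.2 × 10⁻⁴ → stable
  233–243 m: −αΔT+βΔS = −(1.2 × 10⁻⁴)(-13.0)+(7.4 × 10⁻⁴)(-1.77) = 2.5 × 10⁻⁴ → stable
Every interval has Δρ > 0: the column is stably stratified throughout.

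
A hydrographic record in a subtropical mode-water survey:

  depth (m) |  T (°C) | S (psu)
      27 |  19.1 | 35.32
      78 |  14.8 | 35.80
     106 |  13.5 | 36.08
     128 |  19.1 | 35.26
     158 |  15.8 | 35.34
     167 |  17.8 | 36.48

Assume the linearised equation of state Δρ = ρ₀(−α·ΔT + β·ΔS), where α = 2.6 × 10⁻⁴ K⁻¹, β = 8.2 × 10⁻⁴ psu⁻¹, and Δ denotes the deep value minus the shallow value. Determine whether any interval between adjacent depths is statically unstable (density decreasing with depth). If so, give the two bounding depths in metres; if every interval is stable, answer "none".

106–128 m

Evaluate Δρ/ρ₀ = −αΔT + βΔS across each adjacent pair:
  27–78 m: −αΔT+βΔS = −(2.6 × 10⁻⁴)(-4.3)+(8.2 × 10⁻⁴)(+0.48) = 1.5 × 10⁻³ → stable
  78–106 m: −αΔT+βΔS = −(2.6 × 10⁻⁴)(-1.3)+(8.2 × 10⁻⁴)(+0.28) = 5.7 × 10⁻⁴ → stable
  106–128 m: −αΔT+βΔS = −(2.6 × 10⁻⁴)(+5.6)+(8.2 × 10⁻⁴)(-0.82) = -2.1 × 10⁻³ → UNSTABLE
  128–158 m: −αΔT+βΔS = −(2.6 × 10⁻⁴)(-3.3)+(8.2 × 10⁻⁴)(+0.08) = 9.2 × 10⁻⁴ → stable
  158–167 m: −αΔT+βΔS = −(2.6 × 10⁻⁴)(+2.0)+(8.2 × 10⁻⁴)(+1.14) = 4.1 × 10⁻⁴ → stable
The 106–128 m interval has Δρ < 0: lighter water underlies denser water.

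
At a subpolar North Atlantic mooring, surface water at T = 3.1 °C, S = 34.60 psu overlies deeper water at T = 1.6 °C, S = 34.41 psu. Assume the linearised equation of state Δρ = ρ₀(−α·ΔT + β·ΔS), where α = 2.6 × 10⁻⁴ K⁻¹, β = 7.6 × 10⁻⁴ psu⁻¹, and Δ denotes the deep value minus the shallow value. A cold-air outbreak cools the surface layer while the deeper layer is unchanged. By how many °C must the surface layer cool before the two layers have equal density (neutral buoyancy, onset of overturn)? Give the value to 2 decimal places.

0.94 °C

Neutral buoyancy requires Δρ = 0, i.e. −α(T_deep − T_surf′) + β(S_deep − S_surf) = 0.
T_surf′ = T_deep − (β/α)·ΔS = 1.6 − (7.6 × 10⁻⁴/2.6 × 10⁻⁴)·(-0.19) = 2.1554 °C.
Cooling required: 3.1 − (2.1554) = 0.9446 °C.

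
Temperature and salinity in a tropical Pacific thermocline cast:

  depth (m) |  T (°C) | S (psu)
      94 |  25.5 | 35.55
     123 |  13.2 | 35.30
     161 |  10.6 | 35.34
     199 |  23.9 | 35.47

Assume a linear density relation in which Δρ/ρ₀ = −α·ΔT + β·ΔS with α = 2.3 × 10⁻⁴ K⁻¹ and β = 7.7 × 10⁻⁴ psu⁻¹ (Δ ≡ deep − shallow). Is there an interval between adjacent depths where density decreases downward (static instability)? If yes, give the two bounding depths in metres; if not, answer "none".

161–199 m

Evaluate Δρ/ρ₀ = −αΔT + βΔS across each adjacent pair:
  94–123 m: −αΔT+βΔS = −(2.3 × 10⁻⁴)(-12.3)+(7.7 × 10⁻⁴)(-0.25) = 2.6 × 10⁻³ → stable
  123–161 m: −αΔT+βΔS = −(2.3 × 10⁻⁴)(-2.6)+(7.7 × 10⁻⁴)(+0.04) = 6.3 × 10⁻⁴ → stable
  161–199 m: −αΔT+βΔS = −(2.3 × 10⁻⁴)(+13.3)+(7.7 × 10⁻⁴)(+0.13) = -3.0 × 10⁻³ → UNSTABLE
The 161–199 m interval has Δρ < 0: lighter water underlies denser water.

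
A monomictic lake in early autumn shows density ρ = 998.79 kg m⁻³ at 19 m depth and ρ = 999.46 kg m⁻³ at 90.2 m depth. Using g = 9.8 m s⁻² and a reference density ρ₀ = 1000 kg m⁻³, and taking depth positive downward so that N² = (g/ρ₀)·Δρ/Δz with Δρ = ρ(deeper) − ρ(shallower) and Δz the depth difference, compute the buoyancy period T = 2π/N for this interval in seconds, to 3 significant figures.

Δρ = 999.46 − 998.79 = 0.67 kg m⁻³ over Δz = 90.2 − 19 = 71.2 m.
N² = (9.8/1000) × (0.67/71.2) = 9.2219 × 10⁻⁵ s⁻².
N = √(9.2219 × 10⁻⁵) = 9.6031 × 10⁻³ rad s⁻¹, so T = 2π/N = 654.29 s ≈ 654 s.
N² > 0, so the interval is statically stable.

654 s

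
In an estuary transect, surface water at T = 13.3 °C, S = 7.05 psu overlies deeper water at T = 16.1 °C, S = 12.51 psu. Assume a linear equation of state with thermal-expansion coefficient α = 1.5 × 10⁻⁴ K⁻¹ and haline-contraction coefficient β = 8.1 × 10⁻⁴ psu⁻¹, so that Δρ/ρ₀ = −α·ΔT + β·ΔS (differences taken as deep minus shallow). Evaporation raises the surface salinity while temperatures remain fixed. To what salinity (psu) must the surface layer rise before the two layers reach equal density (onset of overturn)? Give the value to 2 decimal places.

Neutral buoyancy requires −α(T_deep − T_surf) + β(S_deep − S_surf′) = 0.
S_surf′ = S_deep − (α/β)·ΔT = 12.51 − (1.5 × 10⁻⁴/8.1 × 10⁻⁴)·(+2.8) = 11.9915 psu.
Increase required: 11.9915 − 7.05 = 4.9415 psu.

11.99 psu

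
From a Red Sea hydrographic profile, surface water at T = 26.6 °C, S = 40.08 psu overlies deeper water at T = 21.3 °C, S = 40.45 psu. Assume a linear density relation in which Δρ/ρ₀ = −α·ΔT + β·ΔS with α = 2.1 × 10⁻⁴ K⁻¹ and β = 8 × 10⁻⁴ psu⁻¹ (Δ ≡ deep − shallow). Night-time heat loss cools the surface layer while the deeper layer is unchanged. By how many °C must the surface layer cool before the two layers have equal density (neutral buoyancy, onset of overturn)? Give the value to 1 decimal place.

6.7 °C

Neutral buoyancy requires Δρ = 0, i.e. −α(T_deep − T_surf′) + β(S_deep − S_surf) = 0.
T_surf′ = T_deep − (β/α)·ΔS = 21.3 − (8 × 10⁻⁴/2.1 × 10⁻⁴)·(+0.37) = 19.890 °C.
Cooling required: 26.6 − (19.890) = 6.710 °C.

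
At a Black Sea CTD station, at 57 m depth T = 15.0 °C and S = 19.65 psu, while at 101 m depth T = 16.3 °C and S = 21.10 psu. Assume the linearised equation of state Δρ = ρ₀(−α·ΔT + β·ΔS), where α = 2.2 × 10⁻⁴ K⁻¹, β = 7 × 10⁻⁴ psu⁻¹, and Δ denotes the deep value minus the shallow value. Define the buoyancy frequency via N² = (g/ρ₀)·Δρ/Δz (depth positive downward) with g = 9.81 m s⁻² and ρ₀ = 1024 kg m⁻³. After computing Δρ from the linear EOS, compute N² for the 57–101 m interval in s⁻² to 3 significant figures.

1.63 × 10⁻⁴ s⁻²

ΔT = +1.3 K, ΔS = +1.45 psu (deep − shallow).
Δρ/ρ₀ = −αΔT + βΔS = -2.86 × 10⁻⁴ + 1.015 × 10⁻³ = 7.29 × 10⁻⁴, so Δρ ≈ 0.7465 kg m⁻³.
N² = (g/ρ₀)·Δρ/Δz = g·(Δρ/ρ₀)/Δz = 9.81 × 7.29 × 10⁻⁴ / 44 = 1.6253 × 10⁻⁴ s⁻² ≈ 1.63 × 10⁻⁴ s⁻².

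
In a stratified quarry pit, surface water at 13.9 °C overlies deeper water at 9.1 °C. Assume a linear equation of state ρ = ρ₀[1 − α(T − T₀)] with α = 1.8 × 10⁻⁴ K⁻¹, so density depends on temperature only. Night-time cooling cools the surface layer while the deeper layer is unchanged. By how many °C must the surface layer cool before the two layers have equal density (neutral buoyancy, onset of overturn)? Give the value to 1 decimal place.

4.8 °C

With temperature the only control, equal density requires T_surf′ = T_deep.
T_surf′ = 9.1 °C.
Cooling required: 13.9 − 9.1 = 4.8 °C.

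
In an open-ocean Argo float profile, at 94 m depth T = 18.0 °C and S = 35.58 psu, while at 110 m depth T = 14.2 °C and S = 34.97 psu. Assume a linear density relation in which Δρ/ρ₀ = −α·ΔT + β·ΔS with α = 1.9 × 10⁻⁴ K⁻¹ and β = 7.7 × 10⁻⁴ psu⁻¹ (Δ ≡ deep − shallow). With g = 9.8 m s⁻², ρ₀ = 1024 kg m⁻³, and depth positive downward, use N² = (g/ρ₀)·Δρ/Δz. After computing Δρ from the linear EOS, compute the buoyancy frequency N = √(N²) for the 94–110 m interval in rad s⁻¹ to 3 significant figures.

ΔT = -3.8 K, ΔS = -0.61 psu (deep − shallow).
Δρ/ρ₀ = −αΔT + βΔS = 7.22 × 10⁻⁴ − 4.697 × 10⁻⁴ = 2.523 × 10⁻⁴, so Δρ ≈ 0.2584 kg m⁻³.
N² = (g/ρ₀)·Δρ/Δz = g·(Δρ/ρ₀)/Δz = 9.8 × 2.523 × 10⁻⁴ / 16 = 1.5453 × 10⁻⁴ s⁻².
N = √(1.5453 × 10⁻⁴) = 0.012431 rad s⁻¹ ≈ 0.0124 rad s⁻¹.

0.0124 rad s⁻¹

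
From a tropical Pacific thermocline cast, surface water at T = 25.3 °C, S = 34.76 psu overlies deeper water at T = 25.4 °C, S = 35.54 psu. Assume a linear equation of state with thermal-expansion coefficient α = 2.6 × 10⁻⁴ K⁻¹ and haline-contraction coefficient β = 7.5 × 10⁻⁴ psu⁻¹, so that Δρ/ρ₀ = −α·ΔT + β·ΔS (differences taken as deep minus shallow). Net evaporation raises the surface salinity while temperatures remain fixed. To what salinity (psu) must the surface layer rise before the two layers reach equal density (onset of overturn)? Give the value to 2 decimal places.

Neutral buoyancy requires −α(T_deep − T_surf) + β(S_deep − S_surf′) = 0.
S_surf′ = S_deep − (α/β)·ΔT = 35.54 − (2.6 × 10⁻⁴/7.5 × 10⁻⁴)·(+0.1) = 35.5053 psu.
Increase required: 35.5053 − 34.76 = 0.7453 psu.

35.51 psu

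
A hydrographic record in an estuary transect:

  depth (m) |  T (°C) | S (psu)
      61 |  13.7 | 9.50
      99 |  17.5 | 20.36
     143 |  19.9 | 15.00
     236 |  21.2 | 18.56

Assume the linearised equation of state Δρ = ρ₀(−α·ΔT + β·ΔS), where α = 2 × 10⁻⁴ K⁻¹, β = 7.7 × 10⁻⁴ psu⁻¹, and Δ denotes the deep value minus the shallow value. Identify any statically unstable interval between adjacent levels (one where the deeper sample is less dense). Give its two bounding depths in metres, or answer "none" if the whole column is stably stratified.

Evaluate Δρ/ρ₀ = −αΔT + βΔS across each adjacent pair:
  61–99 m: −αΔT+βΔS = −(2 × 10⁻⁴)(+3.8)+(7.7 × 10⁻⁴)(+10.86) = 7.6 × 10⁻³ → stable
  99–143 m: −αΔT+βΔS = −(2 × 10⁻⁴)(+2.4)+(7.7 × 10⁻⁴)(-5.36) = -4.6 × 10⁻³ → UNSTABLE
  143–236 m: −αΔT+βΔS = −(2 × 10⁻⁴)(+1.3)+(7.7 × 10⁻⁴)(+3.56) = 2.5 × 10⁻³ → stable
The 99–143 m interval has Δρ < 0: lighter water underlies denser water.

99–143 m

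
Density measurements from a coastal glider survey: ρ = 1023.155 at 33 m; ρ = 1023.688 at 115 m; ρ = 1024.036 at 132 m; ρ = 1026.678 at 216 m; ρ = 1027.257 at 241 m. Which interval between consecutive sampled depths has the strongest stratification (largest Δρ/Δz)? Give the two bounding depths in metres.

Compute the density gradient over each adjacent pair:
  33–115 m: Δρ/Δz = 0.533/82 = 6.5 × 10⁻³ kg m⁻⁴
  115–132 m: Δρ/Δz = 0.348/17 = 0.020 kg m⁻⁴
  132–216 m: Δρ/Δz = 2.642/84 = 0.031 kg m⁻⁴
  216–241 m: Δρ/Δz = 0.579/25 = 0.023 kg m⁻⁴
The largest gradient is in the 132–216 m interval — the pycnocline.

132–216 m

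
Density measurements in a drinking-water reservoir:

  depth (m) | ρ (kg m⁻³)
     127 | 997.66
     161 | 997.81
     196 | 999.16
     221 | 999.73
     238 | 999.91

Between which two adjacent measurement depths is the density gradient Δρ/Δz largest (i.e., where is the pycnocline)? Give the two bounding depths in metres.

Compute the density gradient over each adjacent pair:
  127–161 m: Δρ/Δz = 0.15/34 = 4.4 × 10⁻³ kg m⁻⁴
  161–196 m: Δρ/Δz = 1.35/35 = 0.039 kg m⁻⁴
  196–221 m: Δρ/Δz = 0.57/25 = 0.023 kg m⁻⁴
  221–238 m: Δρ/Δz = 0.18/17 = 0.011 kg m⁻⁴
The largest gradient is in the 161–196 m interval — the pycnocline.

161–196 m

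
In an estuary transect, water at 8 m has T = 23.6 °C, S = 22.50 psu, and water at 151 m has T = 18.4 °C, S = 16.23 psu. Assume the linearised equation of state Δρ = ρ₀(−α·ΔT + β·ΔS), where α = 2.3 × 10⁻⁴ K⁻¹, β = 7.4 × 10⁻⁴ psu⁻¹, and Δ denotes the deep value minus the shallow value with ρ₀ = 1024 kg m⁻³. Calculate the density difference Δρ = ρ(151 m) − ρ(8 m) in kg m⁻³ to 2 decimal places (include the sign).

-3.53 kg m⁻³

ΔT = -5.2 K, ΔS = -6.27 psu (deep − shallow).
Δρ/ρ₀ = −(2.3 × 10⁻⁴)(-5.2) + (7.4 × 10⁻⁴)(-6.27) = -3.4438 × 10⁻³.
Δρ = 1024 × (-3.4438 × 10⁻³) = -3.53 kg m⁻³.
Negative Δρ: lighter below, statically unstable.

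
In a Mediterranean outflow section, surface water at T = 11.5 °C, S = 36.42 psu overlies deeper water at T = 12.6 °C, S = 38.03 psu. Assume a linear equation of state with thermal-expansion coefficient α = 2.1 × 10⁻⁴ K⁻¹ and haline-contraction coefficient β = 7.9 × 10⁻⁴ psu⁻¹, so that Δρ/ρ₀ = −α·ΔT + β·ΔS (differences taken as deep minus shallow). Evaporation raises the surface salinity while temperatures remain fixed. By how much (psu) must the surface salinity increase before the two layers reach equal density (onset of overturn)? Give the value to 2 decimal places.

1.32 psu

Neutral buoyancy requires −α(T_deep − T_surf) + β(S_deep − S_surf′) = 0.
S_surf′ = S_deep − (α/β)·ΔT = 38.03 − (2.1 × 10⁻⁴/7.9 × 10⁻⁴)·(+1.1) = 37.7376 psu.
Increase required: 37.7376 − 36.42 = 1.3176 psu.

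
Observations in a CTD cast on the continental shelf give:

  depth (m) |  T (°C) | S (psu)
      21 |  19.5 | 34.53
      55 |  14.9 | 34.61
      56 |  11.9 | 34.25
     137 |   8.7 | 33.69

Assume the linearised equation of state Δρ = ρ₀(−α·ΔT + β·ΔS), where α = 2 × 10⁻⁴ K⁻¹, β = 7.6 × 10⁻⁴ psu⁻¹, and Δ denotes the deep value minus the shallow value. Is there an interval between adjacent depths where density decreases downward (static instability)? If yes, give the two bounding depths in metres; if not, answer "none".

Evaluate Δρ/ρ₀ = −αΔT + βΔS across each adjacent pair:
  21–55 m: −αΔT+βΔS = −(2 × 10⁻⁴)(-4.6)+(7.6 × 10⁻⁴)(+0.08) = 9.8 × 10⁻⁴ → stable
  55–56 m: −αΔT+βΔS = −(2 × 10⁻⁴)(-3.0)+(7.6 × 10⁻⁴)(-0.36) = 3.3 × 10⁻⁴ → stable
  56–137 m: −αΔT+βΔS = −(2 × 10⁻⁴)(-3.2)+(7.6 × 10⁻⁴)(-0.56) = 2.1 × 10⁻⁴ → stable
Every interval has Δρ > 0: the column is stably stratified throughout.

none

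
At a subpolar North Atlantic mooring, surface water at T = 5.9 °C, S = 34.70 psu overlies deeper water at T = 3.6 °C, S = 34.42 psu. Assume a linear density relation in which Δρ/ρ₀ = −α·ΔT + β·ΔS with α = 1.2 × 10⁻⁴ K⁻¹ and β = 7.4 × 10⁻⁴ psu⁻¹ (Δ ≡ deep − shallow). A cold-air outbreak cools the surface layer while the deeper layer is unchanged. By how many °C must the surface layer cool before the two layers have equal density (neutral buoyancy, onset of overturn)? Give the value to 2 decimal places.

0.57 °C

Neutral buoyancy requires Δρ = 0, i.e. −α(T_deep − T_surf′) + β(S_deep − S_surf) = 0.
T_surf′ = T_deep − (β/α)·ΔS = 3.6 − (7.4 × 10⁻⁴/1.2 × 10⁻⁴)·(-0.28) = 5.3267 °C.
Cooling required: 5.9 − (5.3267) = 0.5733 °C.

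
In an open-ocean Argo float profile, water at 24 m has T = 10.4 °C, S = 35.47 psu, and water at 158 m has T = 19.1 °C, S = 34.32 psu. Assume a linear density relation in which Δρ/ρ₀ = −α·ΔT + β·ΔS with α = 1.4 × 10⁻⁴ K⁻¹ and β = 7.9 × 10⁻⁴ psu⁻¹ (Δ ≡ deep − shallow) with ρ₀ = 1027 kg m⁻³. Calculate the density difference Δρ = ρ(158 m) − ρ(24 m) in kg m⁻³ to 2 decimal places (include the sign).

-2.18 kg m⁻³

ΔT = +8.7 K, ΔS = -1.15 psu (deep − shallow).
Δρ/ρ₀ = −(1.4 × 10⁻⁴)(+8.7) + (7.9 × 10⁻⁴)(-1.15) = -2.1265 × 10⁻³.
Δρ = 1027 × (-2.1265 × 10⁻³) = -2.18 kg m⁻³.
Negative Δρ: lighter below, statically unstable.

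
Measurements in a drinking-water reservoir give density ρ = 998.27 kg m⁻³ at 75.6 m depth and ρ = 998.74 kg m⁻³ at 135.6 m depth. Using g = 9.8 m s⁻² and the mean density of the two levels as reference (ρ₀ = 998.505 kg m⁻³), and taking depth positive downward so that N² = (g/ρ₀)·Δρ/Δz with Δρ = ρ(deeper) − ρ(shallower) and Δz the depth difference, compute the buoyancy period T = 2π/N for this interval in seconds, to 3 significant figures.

Δρ = 998.74 − 998.27 = 0.47 kg m⁻³ over Δz = 135.6 − 75.6 = 60 m.
N² = (9.8/998.505) × (0.47/60) = 7.6882 × 10⁻⁵ s⁻².
N = √(7.6882 × 10⁻⁵) = 8.7682 × 10⁻³ rad s⁻¹, so T = 2π/N = 716.59 s ≈ 717 s.
N² > 0, so the interval is statically stable.

717 s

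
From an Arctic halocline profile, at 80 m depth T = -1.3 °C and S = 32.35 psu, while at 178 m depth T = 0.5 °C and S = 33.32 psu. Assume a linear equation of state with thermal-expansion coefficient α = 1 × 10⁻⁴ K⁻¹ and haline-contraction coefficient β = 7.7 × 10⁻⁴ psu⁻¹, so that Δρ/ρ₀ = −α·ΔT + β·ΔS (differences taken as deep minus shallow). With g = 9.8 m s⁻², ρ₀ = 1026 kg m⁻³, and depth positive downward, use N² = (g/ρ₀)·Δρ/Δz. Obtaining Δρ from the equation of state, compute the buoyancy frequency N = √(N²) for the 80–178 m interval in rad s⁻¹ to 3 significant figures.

7.53 × 10⁻³ rad s⁻¹

ΔT = +1.8 K, ΔS = +0.97 psu (deep − shallow).
Δρ/ρ₀ = −αΔT + βΔS = -1.80 × 10⁻⁴ + 7.469 × 10⁻⁴ = 5.669 × 10⁻⁴, so Δρ ≈ 0.5816 kg m⁻³.
N² = (g/ρ₀)·Δρ/Δz = g·(Δρ/ρ₀)/Δz = 9.8 × 5.669 × 10⁻⁴ / 98 = 5.6690 × 10⁻⁵ s⁻².
N = √(5.6690 × 10⁻⁵) = 7.5293 × 10⁻³ rad s⁻¹ ≈ 7.53 × 10⁻³ rad s⁻¹.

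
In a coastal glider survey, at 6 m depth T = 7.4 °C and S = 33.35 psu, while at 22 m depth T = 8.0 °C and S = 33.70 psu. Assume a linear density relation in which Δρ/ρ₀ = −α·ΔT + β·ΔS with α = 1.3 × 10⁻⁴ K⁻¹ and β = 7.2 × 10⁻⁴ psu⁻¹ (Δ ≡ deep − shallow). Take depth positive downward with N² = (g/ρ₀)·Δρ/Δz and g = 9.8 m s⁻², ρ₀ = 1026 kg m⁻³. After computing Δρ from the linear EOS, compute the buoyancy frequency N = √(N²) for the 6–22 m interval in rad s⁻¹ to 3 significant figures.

0.0103 rad s⁻¹

ΔT = +0.6 K, ΔS = +0.35 psu (deep − shallow).
Δρ/ρ₀ = −αΔT + βΔS = -7.80 × 10⁻⁵ + 2.52 × 10⁻⁴ = 1.74 × 10⁻⁴, so Δρ ≈ 0.1785 kg m⁻³.
N² = (g/ρ₀)·Δρ/Δz = g·(Δρ/ρ₀)/Δz = 9.8 × 1.74 × 10⁻⁴ / 16 = 1.0658 × 10⁻⁴ s⁻².
N = √(1.0658 × 10⁻⁴) = 0.010324 rad s⁻¹ ≈ 0.0103 rad s⁻¹.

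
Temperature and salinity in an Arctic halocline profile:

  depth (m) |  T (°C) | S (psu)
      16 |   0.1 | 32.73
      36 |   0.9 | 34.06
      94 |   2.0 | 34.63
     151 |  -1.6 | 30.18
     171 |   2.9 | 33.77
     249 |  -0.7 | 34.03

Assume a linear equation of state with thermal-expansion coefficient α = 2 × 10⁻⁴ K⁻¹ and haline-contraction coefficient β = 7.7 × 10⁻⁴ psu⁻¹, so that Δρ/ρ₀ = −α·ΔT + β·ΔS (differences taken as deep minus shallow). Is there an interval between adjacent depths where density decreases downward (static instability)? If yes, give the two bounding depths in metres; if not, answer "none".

Evaluate Δρ/ρ₀ = −αΔT + βΔS across each adjacent pair:
  16–36 m: −αΔT+βΔS = −(2 × 10⁻⁴)(+0.8)+(7.7 × 10⁻⁴)(+1.33) = 8.6 × 10⁻⁴ → stable
  36–94 m: −αΔT+βΔS = −(2 × 10⁻⁴)(+1.1)+(7.7 × 10⁻⁴)(+0.57) = 2.2 × 10⁻⁴ → stable
  94–151 m: −αΔT+βΔS = −(2 × 10⁻⁴)(-3.6)+(7.7 × 10⁻⁴)(-4.45) = -2.7 × 10⁻³ → UNSTABLE
  151–171 m: −αΔT+βΔS = −(2 × 10⁻⁴)(+4.5)+(7.7 × 10⁻⁴)(+3.59) = 1.9 × 10⁻³ → stable
  171–249 m: −αΔT+βΔS = −(2 × 10⁻⁴)(-3.6)+(7.7 × 10⁻⁴)(+0.26) = 9.2 × 10⁻⁴ → stable
The 94–151 m interval has Δρ < 0: lighter water underlies denser water.

94–151 m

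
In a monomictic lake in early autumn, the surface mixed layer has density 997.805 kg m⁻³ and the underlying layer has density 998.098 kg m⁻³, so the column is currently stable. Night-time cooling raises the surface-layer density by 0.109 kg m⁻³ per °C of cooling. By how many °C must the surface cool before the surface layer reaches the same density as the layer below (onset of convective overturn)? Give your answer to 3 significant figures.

2.69 °C

Density deficit of the surface layer: 998.098 − 997.805 = 0.293 kg m⁻³.
Required change = 0.293 / 0.109 = 2.69 °C.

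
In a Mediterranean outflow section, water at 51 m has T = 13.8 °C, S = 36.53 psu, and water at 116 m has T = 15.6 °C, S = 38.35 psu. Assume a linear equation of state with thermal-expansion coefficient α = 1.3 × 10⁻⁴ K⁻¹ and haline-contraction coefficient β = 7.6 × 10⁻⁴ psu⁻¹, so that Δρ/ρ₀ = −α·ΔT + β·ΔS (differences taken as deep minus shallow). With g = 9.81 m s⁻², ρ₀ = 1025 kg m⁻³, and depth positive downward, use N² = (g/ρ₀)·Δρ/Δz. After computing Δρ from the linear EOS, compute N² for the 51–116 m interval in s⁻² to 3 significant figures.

1.73 × 10⁻⁴ s⁻²

ΔT = +1.8 K, ΔS = +1.82 psu (deep − shallow).
Δρ/ρ₀ = −αΔT + βΔS = -2.34 × 10⁻⁴ + 1.3832 × 10⁻³ = 1.1492 × 10⁻³, so Δρ ≈ 1.178 kg m⁻³.
N² = (g/ρ₀)·Δρ/Δz = g·(Δρ/ρ₀)/Δz = 9.81 × 1.1492 × 10⁻³ / 65 = 1.7344 × 10⁻⁴ s⁻² ≈ 1.73 × 10⁻⁴ s⁻².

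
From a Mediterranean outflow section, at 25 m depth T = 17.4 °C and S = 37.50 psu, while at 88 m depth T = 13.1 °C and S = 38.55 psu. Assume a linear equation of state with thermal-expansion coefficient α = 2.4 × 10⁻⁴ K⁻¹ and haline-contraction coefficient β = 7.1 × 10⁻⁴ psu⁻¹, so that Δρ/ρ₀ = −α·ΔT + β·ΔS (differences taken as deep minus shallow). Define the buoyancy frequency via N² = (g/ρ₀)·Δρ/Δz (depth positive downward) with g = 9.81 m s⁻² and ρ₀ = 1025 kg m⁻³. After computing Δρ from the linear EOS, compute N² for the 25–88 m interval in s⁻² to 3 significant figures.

ΔT = -4.3 K, ΔS = +1.05 psu (deep − shallow).
Δρ/ρ₀ = −αΔT + βΔS = 1.032 × 10⁻³ + 7.455 × 10⁻⁴ = 1.7775 × 10⁻³, so Δρ ≈ 1.822 kg m⁻³.
N² = (g/ρ₀)·Δρ/Δz = g·(Δρ/ρ₀)/Δz = 9.81 × 1.7775 × 10⁻³ / 63 = 2.7678 × 10⁻⁴ s⁻² ≈ 2.77 × 10⁻⁴ s⁻².

2.77 × 10⁻⁴ s⁻²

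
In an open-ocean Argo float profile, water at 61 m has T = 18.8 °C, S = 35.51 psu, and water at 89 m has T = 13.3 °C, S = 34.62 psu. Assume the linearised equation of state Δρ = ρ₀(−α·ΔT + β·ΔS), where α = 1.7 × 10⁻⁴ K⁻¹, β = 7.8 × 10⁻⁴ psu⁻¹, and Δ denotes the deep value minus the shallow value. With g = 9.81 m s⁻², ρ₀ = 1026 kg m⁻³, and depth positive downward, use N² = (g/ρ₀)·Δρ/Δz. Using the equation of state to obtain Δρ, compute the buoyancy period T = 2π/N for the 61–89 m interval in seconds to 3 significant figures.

ΔT = -5.5 K, ΔS = -0.89 psu (deep − shallow).
Δρ/ρ₀ = −αΔT + βΔS = 9.35 × 10⁻⁴ − 6.942 × 10⁻⁴ = 2.408 × 10⁻⁴, so Δρ ≈ 0.2471 kg m⁻³.
N² = (g/ρ₀)·Δρ/Δz = g·(Δρ/ρ₀)/Δz = 9.81 × 2.408 × 10⁻⁴ / 28 = 8.4366 × 10⁻⁵ s⁻².
N = √(8.4366 × 10⁻⁵) = 9.1851 × 10⁻³ rad s⁻¹ → T = 2π/N = 684.06 s ≈ 684 s.

684 s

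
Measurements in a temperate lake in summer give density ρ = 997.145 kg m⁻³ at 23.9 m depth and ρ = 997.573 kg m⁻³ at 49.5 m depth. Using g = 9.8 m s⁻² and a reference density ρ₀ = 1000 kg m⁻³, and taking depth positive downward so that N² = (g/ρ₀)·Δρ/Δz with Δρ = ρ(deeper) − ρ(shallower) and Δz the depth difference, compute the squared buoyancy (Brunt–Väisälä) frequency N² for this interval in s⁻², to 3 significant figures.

Δρ = 997.573 − 997.145 = 0.428 kg m⁻³ over Δz = 49.5 − 23.9 = 25.6 m.
N² = (9.8/1000) × (0.428/25.6) = 1.6384 × 10⁻⁴ s⁻² ≈ 1.64 × 10⁻⁴ s⁻².
A positive N² confirms static stability across the interval.

1.64 × 10⁻⁴ s⁻²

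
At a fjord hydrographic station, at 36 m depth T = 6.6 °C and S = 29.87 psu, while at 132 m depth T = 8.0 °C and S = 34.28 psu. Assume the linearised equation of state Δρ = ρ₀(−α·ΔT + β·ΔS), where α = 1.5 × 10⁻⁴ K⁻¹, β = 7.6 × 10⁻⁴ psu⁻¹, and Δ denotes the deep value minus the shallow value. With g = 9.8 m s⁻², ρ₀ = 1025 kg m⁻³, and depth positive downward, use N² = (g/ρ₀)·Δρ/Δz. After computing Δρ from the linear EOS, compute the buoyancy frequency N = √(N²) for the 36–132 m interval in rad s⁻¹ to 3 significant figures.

ΔT = +1.4 K, ΔS = +4.41 psu (deep − shallow).
Δρ/ρ₀ = −αΔT + βΔS = -2.10 × 10⁻⁴ + 3.3516 × 10⁻³ = 3.1416 × 10⁻³, so Δρ ≈ 3.220 kg m⁻³.
N² = (g/ρ₀)·Δρ/Δz = g·(Δρ/ρ₀)/Δz = 9.8 × 3.1416 × 10⁻³ / 96 = 3.2071 × 10⁻⁴ s⁻².
N = √(3.2071 × 10⁻⁴) = 0.017908 rad s⁻¹ ≈ 0.0179 rad s⁻¹.

0.0179 rad s⁻¹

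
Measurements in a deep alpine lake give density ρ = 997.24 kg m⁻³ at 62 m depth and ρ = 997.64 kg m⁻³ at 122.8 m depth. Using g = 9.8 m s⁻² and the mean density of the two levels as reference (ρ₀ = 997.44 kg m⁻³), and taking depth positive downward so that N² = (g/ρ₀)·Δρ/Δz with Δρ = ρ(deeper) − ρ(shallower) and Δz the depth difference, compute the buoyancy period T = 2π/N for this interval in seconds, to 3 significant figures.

782 s

Δρ = 997.64 − 997.24 = 0.40 kg m⁻³ over Δz = 122.8 − 62 = 60.8 m.
N² = (9.8/997.44) × (0.40/60.8) = 6.4639 × 10⁻⁵ s⁻².
N = √(6.4639 × 10⁻⁵) = 8.0398 × 10⁻³ rad s⁻¹, so T = 2π/N = 781.51 s ≈ 782 s.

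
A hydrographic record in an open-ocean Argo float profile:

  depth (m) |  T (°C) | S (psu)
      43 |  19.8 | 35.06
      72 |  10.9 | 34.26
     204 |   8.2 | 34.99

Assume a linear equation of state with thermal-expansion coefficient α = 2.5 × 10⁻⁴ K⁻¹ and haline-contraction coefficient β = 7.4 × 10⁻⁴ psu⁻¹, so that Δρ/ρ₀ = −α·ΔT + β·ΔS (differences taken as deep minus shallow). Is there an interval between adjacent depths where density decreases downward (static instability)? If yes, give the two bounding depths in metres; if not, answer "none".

none

Evaluate Δρ/ρ₀ = −αΔT + βΔS across each adjacent pair:
  43–72 m: −αΔT+βΔS = −(2.5 × 10⁻⁴)(-8.9)+(7.4 × 10⁻⁴)(-0.80) = 1.6 × 10⁻³ → stable
  72–204 m: −αΔT+βΔS = −(2.5 × 10⁻⁴)(-2.7)+(7.4 × 10⁻⁴)(+0.73) = 1.2 × 10⁻³ → stable
Every interval has Δρ > 0: the column is stably stratified throughout.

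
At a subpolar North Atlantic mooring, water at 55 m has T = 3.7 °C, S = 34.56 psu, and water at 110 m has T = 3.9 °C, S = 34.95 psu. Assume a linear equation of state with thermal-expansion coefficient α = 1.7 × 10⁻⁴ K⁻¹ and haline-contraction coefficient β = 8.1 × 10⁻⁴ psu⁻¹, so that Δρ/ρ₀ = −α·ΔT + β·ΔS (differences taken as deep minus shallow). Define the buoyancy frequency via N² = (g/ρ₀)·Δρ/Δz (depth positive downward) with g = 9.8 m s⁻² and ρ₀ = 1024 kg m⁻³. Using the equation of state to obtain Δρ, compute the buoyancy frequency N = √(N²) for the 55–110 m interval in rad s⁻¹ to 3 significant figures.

7.09 × 10⁻³ rad s⁻¹

ΔT = +0.2 K, ΔS = +0.39 psu (deep − shallow).
Δρ/ρ₀ = −αΔT + βΔS = -3.40 × 10⁻⁵ + 3.159 × 10⁻⁴ = 2.819 × 10⁻⁴, so Δρ ≈ 0.2887 kg m⁻³.
N² = (g/ρ₀)·Δρ/Δz = g·(Δρ/ρ₀)/Δz = 9.8 × 2.819 × 10⁻⁴ / 55 = 5.0229 × 10⁻⁵ s⁻².
N = √(5.0229 × 10⁻⁵) = 7.0872 × 10⁻³ rad s⁻¹ ≈ 7.09 × 10⁻³ rad s⁻¹.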